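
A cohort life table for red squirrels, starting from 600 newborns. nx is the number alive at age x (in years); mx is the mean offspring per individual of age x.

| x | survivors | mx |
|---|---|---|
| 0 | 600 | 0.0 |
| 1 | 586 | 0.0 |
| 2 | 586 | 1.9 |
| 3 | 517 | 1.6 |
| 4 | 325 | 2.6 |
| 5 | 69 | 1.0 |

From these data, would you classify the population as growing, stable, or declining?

lx = nx/n0 = nx/600: 1, 0.97667…, 0.97667…, 0.86167…, 0.54167…, 0.115
R0 = Σ lx·mx = 0 + 0 + 1.855667… + 1.378667… + 1.408333… + 0.115 = 4.757667…
R0 > 1, so the population is growing.

growing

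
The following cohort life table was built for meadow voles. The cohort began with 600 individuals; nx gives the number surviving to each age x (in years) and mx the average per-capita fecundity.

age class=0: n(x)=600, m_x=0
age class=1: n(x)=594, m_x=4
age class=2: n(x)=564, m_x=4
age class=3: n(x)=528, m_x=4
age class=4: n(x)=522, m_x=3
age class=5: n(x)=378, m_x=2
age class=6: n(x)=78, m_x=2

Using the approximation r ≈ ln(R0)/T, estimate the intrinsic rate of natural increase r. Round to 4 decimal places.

lx = nx/n0 = nx/600: 1, 0.99, 0.94, 0.88, 0.87, 0.63, 0.13
R0 = Σ lx·mx = 0 + 3.96 + 3.76 + 3.52 + 2.61 + 1.26 + 0.26 = 15.37
Σ x·lx·mx = 40.34; T = 40.34/15.37 = 2.62459…
r ≈ ln(R0)/T = ln(15.37)/2.62459… = 1.041082… → 1.0411

1.0411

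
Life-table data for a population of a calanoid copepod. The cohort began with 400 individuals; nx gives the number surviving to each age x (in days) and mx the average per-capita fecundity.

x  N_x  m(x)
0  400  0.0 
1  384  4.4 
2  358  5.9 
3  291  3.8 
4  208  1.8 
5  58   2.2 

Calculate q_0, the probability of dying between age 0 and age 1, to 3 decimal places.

lx = nx/n0 = nx/400: 1, 0.96, 0.895, 0.7275, 0.52, 0.145
q_0 = (l_0 − l_1) / l_0 = (1 − 0.96) / 1
     = 0.04 / 1 = 0.04 → 0.040

0.040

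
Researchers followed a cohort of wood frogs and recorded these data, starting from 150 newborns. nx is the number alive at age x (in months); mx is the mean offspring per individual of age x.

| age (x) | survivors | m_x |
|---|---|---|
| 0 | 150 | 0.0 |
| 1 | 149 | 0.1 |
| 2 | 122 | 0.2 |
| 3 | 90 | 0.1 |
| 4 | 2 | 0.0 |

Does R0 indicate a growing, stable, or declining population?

declining

lx = nx/n0 = nx/150: 1, 0.99333…, 0.81333…, 0.6, 0.01333…
R0 = Σ lx·mx = 0 + 0.099333… + 0.162667… + 0.06 + 0 = 0.322…
R0 < 1, so the population is declining.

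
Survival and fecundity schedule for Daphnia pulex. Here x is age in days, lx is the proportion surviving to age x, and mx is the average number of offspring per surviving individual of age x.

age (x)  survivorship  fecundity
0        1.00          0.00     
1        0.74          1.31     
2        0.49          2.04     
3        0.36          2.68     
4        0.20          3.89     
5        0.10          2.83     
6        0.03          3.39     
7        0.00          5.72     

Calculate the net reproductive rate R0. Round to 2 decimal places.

lx·mx by age: 0, 0.9694, 0.9996, 0.9648, 0.778, 0.283, 0.1017, 0
R0 = Σ lx·mx = 4.0965 → 4.10

4.10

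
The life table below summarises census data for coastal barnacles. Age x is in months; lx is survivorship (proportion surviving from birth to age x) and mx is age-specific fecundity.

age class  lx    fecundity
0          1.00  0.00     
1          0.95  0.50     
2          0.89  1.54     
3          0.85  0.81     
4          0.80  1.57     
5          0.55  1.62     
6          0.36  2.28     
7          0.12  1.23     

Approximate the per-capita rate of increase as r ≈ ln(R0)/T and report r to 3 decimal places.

R0 = Σ lx·mx = 0 + 0.475 + 1.3706 + 0.6885 + 1.256 + 0.891 + 0.8208 + 0.1476 = 5.6495
Σ x·lx·mx = 20.7187; T = 20.7187/5.6495 = 3.66735…
r ≈ ln(R0)/T = ln(5.6495)/3.66735… = 0.47216… → 0.472

0.472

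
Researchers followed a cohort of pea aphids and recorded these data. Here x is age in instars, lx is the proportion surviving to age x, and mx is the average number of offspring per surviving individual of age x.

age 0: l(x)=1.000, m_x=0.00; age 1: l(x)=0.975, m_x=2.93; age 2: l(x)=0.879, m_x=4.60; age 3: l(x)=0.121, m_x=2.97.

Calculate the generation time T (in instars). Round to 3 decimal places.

lx·mx: 0, 2.85675, 4.0434, 0.35937 → R0 = 7.25952
x·lx·mx: 0, 2.85675, 8.0868, 1.07811 → Σ = 12.02166
T = 12.02166 / 7.25952 = 1.655986… → 1.656

1.656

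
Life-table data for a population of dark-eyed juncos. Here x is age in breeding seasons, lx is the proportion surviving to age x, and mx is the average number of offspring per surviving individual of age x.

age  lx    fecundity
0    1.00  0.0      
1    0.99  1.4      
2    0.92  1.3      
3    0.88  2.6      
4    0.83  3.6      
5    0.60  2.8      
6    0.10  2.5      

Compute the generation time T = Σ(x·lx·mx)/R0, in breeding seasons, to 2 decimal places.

3.32

lx·mx: 0, 1.386, 1.196, 2.288, 2.988, 1.68, 0.25 → R0 = 9.788
x·lx·mx: 0, 1.386, 2.392, 6.864, 11.952, 8.4, 1.5 → Σ = 32.494
T = 32.494 / 9.788 = 3.319779… → 3.32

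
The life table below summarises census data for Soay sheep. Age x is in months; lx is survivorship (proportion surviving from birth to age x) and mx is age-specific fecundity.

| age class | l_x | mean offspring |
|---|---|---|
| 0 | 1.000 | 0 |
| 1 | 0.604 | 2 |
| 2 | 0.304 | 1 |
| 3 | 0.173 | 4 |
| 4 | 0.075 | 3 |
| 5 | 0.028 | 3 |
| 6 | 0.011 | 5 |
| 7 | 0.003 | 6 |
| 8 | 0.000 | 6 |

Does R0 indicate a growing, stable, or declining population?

growing

R0 = Σ lx·mx = 0 + 1.208 + 0.304 + 0.692 + 0.225 + 0.084 + 0.055 + 0.018 + 0 = 2.586
R0 > 1, so the population is growing.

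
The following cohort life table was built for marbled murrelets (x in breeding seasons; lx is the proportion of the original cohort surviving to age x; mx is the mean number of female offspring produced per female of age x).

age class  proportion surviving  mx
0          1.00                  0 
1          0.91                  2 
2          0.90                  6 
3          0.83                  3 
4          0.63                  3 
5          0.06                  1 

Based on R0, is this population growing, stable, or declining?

R0 = Σ lx·mx = 0 + 1.82 + 5.4 + 2.49 + 1.89 + 0.06 = 11.66
R0 > 1, so the population is growing.

growing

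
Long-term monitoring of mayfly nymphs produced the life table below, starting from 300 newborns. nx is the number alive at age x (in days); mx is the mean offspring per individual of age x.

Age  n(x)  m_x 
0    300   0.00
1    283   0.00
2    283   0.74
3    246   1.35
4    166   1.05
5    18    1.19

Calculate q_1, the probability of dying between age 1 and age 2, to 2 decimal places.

0.00

lx = nx/n0 = nx/300: 1, 0.94333…, 0.94333…, 0.82, 0.55333…, 0.06
q_1 = (l_1 − l_2) / l_1 = (0.943333… − 0.943333…) / 0.943333…
     = 0 / 0.943333… = 0 → 0.00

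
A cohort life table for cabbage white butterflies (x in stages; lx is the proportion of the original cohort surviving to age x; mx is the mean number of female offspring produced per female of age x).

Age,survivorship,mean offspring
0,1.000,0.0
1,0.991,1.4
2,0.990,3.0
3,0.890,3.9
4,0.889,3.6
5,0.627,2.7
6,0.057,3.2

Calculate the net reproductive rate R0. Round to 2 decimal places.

lx·mx by age: 0, 1.3874, 2.97, 3.471, 3.2004, 1.6929, 0.1824
R0 = Σ lx·mx = 12.9041 → 12.90

12.90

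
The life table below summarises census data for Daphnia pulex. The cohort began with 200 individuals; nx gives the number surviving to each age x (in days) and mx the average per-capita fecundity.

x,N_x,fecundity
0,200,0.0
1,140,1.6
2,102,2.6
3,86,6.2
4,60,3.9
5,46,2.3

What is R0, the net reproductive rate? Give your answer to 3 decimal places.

lx = nx/n0 = nx/200: 1, 0.7, 0.51, 0.43, 0.3, 0.23
lx·mx by age: 0, 1.12, 1.326, 2.666, 1.17, 0.529
R0 = Σ lx·mx = 6.811 → 6.811

6.811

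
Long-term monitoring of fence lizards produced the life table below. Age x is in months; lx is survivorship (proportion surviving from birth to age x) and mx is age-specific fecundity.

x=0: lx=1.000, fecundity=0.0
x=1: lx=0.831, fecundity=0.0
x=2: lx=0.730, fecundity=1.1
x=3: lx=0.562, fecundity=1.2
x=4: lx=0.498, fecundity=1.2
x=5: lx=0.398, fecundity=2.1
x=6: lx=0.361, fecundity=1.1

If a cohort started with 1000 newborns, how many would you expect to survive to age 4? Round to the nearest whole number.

Expected survivors = N0 · l_4 = 1000 × 0.498 = 498 → 498

498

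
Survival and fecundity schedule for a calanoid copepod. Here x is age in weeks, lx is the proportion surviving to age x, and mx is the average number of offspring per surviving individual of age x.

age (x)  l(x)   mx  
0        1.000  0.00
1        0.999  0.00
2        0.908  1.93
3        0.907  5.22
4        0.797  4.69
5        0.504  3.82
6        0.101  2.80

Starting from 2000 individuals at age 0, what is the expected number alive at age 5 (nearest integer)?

Expected survivors = N0 · l_5 = 2000 × 0.504 = 1008 → 1008

1008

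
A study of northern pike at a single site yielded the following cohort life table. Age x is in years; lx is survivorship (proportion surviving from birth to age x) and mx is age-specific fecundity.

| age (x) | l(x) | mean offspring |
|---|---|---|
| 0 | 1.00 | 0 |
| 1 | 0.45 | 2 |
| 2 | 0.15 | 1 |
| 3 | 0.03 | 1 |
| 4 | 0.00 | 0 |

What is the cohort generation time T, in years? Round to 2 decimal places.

lx·mx: 0, 0.9, 0.15, 0.03, 0 → R0 = 1.08
x·lx·mx: 0, 0.9, 0.3, 0.09, 0 → Σ = 1.29
T = 1.29 / 1.08 = 1.194444… → 1.19

1.19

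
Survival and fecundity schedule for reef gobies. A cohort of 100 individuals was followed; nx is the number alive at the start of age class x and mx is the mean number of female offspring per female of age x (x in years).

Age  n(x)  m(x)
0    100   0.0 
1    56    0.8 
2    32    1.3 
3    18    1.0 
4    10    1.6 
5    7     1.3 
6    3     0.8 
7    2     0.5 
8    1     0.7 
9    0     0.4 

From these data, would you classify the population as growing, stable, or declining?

growing

lx = nx/n0 = nx/100: 1, 0.56, 0.32, 0.18, 0.1, 0.07, 0.03, 0.02, 0.01, 0
R0 = Σ lx·mx = 0 + 0.448 + 0.416 + 0.18 + 0.16 + 0.091 + 0.024 + 0.01 + 0.007 + 0 = 1.336
R0 > 1, so the population is growing.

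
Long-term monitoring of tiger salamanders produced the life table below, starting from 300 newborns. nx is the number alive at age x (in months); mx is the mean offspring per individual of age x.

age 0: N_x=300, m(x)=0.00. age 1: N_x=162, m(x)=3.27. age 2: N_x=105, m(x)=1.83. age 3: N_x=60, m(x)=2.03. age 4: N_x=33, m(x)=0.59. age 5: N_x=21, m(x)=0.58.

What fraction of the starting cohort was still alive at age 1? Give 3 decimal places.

0.540

l_1 = n_1/n_0 = 162/300 = 0.54 → 0.540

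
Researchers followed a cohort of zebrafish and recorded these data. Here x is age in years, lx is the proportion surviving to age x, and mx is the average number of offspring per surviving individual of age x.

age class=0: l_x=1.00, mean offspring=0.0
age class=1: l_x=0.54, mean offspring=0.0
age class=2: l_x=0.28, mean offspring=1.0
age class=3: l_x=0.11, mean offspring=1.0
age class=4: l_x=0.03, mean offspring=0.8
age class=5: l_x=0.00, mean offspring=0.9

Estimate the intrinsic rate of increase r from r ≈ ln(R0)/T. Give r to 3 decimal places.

R0 = Σ lx·mx = 0 + 0 + 0.28 + 0.11 + 0.024 + 0 = 0.414
Σ x·lx·mx = 0.986; T = 0.986/0.414 = 2.38164…
r ≈ ln(R0)/T = ln(0.414)/2.38164… = -0.37029… → -0.370

-0.370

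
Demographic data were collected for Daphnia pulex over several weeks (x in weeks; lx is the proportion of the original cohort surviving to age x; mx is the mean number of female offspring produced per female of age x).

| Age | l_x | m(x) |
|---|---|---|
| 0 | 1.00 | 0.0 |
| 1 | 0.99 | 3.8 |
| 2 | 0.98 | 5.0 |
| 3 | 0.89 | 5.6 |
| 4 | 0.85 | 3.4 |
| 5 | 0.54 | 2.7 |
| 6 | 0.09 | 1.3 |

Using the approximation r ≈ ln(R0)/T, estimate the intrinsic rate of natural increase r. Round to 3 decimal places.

R0 = Σ lx·mx = 0 + 3.762 + 4.9 + 4.984 + 2.89 + 1.458 + 0.117 = 18.111
Σ x·lx·mx = 48.066; T = 48.066/18.111 = 2.65397…
r ≈ ln(R0)/T = ln(18.111)/2.65397… = 1.09139… → 1.091

1.091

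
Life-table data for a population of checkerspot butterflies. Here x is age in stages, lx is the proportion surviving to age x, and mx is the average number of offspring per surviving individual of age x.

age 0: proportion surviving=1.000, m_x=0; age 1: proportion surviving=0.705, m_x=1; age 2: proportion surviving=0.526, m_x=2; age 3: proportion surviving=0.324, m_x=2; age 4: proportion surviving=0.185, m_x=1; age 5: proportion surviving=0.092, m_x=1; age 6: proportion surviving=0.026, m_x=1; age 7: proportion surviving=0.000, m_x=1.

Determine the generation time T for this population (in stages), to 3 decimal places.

2.256

lx·mx: 0, 0.705, 1.052, 0.648, 0.185, 0.092, 0.026, 0 → R0 = 2.708
x·lx·mx: 0, 0.705, 2.104, 1.944, 0.74, 0.46, 0.156, 0 → Σ = 6.109
T = 6.109 / 2.708 = 2.255908… → 2.256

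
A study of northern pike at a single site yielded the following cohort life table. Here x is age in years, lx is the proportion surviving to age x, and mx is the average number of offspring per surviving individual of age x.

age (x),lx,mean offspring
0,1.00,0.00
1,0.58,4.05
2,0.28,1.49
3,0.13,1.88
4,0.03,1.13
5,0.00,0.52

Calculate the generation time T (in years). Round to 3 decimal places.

lx·mx: 0, 2.349, 0.4172, 0.2444, 0.0339, 0 → R0 = 3.0445
x·lx·mx: 0, 2.349, 0.8344, 0.7332, 0.1356, 0 → Σ = 4.0522
T = 4.0522 / 3.0445 = 1.33099… → 1.331

1.331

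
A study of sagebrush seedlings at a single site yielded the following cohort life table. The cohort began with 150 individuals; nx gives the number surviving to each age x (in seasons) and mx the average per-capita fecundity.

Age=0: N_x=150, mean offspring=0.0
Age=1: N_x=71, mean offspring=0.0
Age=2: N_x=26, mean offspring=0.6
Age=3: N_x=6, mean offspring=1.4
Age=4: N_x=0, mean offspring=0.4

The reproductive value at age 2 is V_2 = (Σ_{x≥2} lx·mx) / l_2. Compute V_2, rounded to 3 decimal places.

0.923

lx = nx/n0 = nx/150: 1, 0.47333…, 0.17333…, 0.04, 0
lx·mx for x ≥ 2: 0.104…, 0.056, 0 → sum = 0.16…
V_2 = 0.16… / l_2 = 0.16… / 0.173333… = 0.923077… → 0.923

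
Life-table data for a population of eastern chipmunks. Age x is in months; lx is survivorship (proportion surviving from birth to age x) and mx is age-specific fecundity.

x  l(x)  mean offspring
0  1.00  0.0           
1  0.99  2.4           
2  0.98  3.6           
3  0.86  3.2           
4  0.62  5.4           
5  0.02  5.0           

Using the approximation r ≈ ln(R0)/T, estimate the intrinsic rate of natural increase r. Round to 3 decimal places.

0.956

R0 = Σ lx·mx = 0 + 2.376 + 3.528 + 2.752 + 3.348 + 0.1 = 12.104
Σ x·lx·mx = 31.58; T = 31.58/12.104 = 2.60905…
r ≈ ln(R0)/T = ln(12.104)/2.60905… = 0.95572… → 0.956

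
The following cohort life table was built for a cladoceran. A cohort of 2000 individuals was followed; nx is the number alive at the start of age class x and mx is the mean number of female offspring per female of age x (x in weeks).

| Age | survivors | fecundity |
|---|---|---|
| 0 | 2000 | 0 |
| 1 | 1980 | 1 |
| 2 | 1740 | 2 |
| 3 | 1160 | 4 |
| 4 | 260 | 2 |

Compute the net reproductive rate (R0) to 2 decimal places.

5.31

lx = nx/n0 = nx/2000: 1, 0.99, 0.87, 0.58, 0.13
lx·mx by age: 0, 0.99, 1.74, 2.32, 0.26
R0 = Σ lx·mx = 5.31 → 5.31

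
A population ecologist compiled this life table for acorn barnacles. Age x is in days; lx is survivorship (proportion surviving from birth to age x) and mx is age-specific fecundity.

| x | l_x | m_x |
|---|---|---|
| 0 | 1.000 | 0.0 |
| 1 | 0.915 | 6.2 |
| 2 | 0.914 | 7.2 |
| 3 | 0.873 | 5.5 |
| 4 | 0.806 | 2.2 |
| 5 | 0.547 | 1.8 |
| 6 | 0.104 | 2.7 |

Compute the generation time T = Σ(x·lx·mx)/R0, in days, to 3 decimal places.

2.336

lx·mx: 0, 5.673, 6.5808, 4.8015, 1.7732, 0.9846, 0.2808 → R0 = 20.0939
x·lx·mx: 0, 5.673, 13.1616, 14.4045, 7.0928, 4.923, 1.6848 → Σ = 46.9397
T = 46.9397 / 20.0939 = 2.336017… → 2.336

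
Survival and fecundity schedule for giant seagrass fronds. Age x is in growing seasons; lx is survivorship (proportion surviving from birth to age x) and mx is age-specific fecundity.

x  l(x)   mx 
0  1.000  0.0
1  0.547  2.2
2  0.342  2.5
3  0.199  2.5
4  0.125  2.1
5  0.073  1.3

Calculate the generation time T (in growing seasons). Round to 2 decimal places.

2.04

lx·mx: 0, 1.2034, 0.855, 0.4975, 0.2625, 0.0949 → R0 = 2.9133
x·lx·mx: 0, 1.2034, 1.71, 1.4925, 1.05, 0.4745 → Σ = 5.9304
T = 5.9304 / 2.9133 = 2.03563… → 2.04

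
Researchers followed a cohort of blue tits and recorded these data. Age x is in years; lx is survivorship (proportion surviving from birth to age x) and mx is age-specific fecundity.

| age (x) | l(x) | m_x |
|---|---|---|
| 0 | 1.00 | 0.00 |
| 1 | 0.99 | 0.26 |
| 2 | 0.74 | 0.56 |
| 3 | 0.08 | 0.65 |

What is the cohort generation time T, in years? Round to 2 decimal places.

1.72

lx·mx: 0, 0.2574, 0.4144, 0.052 → R0 = 0.7238
x·lx·mx: 0, 0.2574, 0.8288, 0.156 → Σ = 1.2422
T = 1.2422 / 0.7238 = 1.71622… → 1.72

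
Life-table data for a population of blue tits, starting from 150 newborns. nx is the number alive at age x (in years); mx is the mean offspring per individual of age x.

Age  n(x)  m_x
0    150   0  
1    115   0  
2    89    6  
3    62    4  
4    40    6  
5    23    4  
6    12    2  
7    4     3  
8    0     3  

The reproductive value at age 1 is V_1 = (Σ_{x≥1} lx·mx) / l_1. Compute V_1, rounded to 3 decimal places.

10.000

lx = nx/n0 = nx/150: 1, 0.76667…, 0.59333…, 0.41333…, 0.26667…, 0.15333…, 0.08, 0.02667…, 0
lx·mx for x ≥ 1: 0, 3.56…, 1.653333…, 1.6…, 0.613333…, 0.16, 0.08…, 0 → sum = 7.666667…
V_1 = 7.666667… / l_1 = 7.666667… / 0.766667… = 10… → 10.000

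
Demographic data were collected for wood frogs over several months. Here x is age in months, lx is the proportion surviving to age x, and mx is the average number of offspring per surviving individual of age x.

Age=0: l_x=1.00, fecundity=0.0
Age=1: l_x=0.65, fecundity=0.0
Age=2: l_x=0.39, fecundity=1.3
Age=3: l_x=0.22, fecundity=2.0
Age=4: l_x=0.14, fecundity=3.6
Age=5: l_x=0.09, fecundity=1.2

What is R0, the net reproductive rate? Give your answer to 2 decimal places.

1.56

lx·mx by age: 0, 0, 0.507, 0.44, 0.504, 0.108
R0 = Σ lx·mx = 1.559 → 1.56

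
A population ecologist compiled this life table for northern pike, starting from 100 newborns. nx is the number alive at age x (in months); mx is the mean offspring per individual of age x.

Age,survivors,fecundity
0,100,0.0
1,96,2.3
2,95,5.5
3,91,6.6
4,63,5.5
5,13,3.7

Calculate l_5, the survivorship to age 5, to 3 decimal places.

l_5 = n_5/n_0 = 13/100 = 0.13 → 0.130

0.130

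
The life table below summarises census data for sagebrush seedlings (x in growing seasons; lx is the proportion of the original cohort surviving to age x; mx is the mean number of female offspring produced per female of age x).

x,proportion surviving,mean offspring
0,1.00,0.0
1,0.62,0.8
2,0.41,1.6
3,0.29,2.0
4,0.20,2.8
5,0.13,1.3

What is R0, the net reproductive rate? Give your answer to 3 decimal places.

lx·mx by age: 0, 0.496, 0.656, 0.58, 0.56, 0.169
R0 = Σ lx·mx = 2.461 → 2.461

2.461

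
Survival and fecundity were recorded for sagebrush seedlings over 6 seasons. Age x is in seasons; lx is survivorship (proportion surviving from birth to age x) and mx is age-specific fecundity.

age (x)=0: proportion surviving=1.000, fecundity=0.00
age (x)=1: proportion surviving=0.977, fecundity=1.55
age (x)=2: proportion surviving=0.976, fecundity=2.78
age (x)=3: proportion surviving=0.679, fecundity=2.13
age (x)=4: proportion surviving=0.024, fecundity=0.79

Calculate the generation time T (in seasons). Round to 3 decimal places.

lx·mx: 0, 1.51435, 2.71328, 1.44627, 0.01896 → R0 = 5.69286
x·lx·mx: 0, 1.51435, 5.42656, 4.33881, 0.07584 → Σ = 11.35556
T = 11.35556 / 5.69286 = 1.994702… → 1.995

1.995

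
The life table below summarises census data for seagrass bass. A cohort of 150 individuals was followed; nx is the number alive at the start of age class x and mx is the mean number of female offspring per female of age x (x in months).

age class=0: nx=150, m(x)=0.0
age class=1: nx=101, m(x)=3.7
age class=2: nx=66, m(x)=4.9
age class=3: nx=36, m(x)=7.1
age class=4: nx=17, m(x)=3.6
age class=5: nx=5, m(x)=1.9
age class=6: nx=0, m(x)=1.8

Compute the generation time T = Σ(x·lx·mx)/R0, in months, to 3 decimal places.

lx = nx/n0 = nx/150: 1, 0.67333…, 0.44, 0.24, 0.11333…, 0.03333…, 0
lx·mx: 0, 2.491333…, 2.156, 1.704, 0.408…, 0.063333…, 0 → R0 = 6.822667…
x·lx·mx: 0, 2.491333…, 4.312, 5.112, 1.632…, 0.316667…, 0 → Σ = 13.864…
T = 13.864… / 6.822667… = 2.03205… → 2.032

2.032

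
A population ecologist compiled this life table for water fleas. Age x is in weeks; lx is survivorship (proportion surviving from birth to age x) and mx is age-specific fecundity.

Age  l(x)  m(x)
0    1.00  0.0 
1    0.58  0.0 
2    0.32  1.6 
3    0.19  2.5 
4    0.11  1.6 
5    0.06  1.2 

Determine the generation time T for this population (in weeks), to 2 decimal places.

2.84

lx·mx: 0, 0, 0.512, 0.475, 0.176, 0.072 → R0 = 1.235
x·lx·mx: 0, 0, 1.024, 1.425, 0.704, 0.36 → Σ = 3.513
T = 3.513 / 1.235 = 2.844534… → 2.84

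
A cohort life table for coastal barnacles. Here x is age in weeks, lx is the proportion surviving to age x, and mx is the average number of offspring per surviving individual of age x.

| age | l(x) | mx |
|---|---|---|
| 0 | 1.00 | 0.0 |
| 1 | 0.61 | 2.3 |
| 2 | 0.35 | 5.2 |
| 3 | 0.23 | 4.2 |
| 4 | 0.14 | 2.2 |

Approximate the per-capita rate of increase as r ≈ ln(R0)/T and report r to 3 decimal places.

R0 = Σ lx·mx = 0 + 1.403 + 1.82 + 0.966 + 0.308 = 4.497
Σ x·lx·mx = 9.173; T = 9.173/4.497 = 2.0398…
r ≈ ln(R0)/T = ln(4.497)/2.0398… = 0.73704… → 0.737

0.737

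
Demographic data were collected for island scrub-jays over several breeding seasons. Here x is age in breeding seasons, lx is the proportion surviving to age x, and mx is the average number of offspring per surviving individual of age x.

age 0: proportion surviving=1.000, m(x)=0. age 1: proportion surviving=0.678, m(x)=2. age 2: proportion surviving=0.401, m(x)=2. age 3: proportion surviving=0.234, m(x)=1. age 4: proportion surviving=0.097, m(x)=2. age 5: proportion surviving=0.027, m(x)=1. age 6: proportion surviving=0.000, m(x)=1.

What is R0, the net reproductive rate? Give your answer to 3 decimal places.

2.613

lx·mx by age: 0, 1.356, 0.802, 0.234, 0.194, 0.027, 0
R0 = Σ lx·mx = 2.613 → 2.613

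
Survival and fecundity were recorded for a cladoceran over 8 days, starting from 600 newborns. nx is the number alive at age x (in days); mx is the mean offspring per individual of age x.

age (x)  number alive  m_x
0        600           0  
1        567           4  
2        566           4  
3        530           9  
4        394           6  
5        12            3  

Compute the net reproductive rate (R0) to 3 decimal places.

lx = nx/n0 = nx/600: 1, 0.945, 0.94333…, 0.88333…, 0.65667…, 0.02
lx·mx by age: 0, 3.78, 3.773333…, 7.95…, 3.94…, 0.06
R0 = Σ lx·mx = 19.503333… → 19.503

19.503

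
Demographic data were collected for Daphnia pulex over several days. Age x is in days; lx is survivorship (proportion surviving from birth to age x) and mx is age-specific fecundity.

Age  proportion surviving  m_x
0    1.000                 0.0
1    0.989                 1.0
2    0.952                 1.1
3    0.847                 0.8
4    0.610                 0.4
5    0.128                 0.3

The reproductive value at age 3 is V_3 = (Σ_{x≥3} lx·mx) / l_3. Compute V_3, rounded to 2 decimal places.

lx·mx for x ≥ 3: 0.6776, 0.244, 0.0384 → sum = 0.96
V_3 = 0.96 / l_3 = 0.96 / 0.847 = 1.133412… → 1.13

1.13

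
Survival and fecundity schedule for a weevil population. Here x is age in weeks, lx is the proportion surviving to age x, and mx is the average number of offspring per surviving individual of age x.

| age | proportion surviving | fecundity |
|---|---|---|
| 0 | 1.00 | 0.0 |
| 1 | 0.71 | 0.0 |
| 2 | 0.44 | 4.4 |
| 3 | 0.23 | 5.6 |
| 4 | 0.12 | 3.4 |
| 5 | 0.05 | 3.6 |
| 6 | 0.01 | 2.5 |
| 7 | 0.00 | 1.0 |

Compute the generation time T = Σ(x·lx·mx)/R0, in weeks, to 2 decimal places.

2.72

lx·mx: 0, 0, 1.936, 1.288, 0.408, 0.18, 0.025, 0 → R0 = 3.837
x·lx·mx: 0, 0, 3.872, 3.864, 1.632, 0.9, 0.15, 0 → Σ = 10.418
T = 10.418 / 3.837 = 2.715142… → 2.72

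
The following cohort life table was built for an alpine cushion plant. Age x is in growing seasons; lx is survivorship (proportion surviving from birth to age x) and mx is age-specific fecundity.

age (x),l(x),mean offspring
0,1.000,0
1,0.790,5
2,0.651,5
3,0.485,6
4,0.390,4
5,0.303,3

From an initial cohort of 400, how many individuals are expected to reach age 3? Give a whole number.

Expected survivors = N0 · l_3 = 400 × 0.485 = 194 → 194

194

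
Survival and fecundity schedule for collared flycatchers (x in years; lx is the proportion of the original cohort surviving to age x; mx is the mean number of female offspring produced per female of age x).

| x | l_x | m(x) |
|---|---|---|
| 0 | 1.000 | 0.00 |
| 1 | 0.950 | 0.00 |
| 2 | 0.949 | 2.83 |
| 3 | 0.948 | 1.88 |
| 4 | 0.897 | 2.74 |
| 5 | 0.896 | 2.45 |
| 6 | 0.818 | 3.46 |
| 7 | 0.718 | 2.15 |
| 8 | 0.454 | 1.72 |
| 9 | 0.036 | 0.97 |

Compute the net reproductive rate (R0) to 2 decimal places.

14.31

lx·mx by age: 0, 0, 2.68567, 1.78224, 2.45778, 2.1952, 2.83028, 1.5437, 0.78088, 0.03492
R0 = Σ lx·mx = 14.31067 → 14.31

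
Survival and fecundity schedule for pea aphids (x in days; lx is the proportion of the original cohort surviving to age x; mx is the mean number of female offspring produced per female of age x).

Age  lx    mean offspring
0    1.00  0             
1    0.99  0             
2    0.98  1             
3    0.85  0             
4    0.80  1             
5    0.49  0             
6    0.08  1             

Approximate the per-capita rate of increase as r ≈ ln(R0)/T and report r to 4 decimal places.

R0 = Σ lx·mx = 0 + 0 + 0.98 + 0 + 0.8 + 0 + 0.08 = 1.86
Σ x·lx·mx = 5.64; T = 5.64/1.86 = 3.03226…
r ≈ ln(R0)/T = ln(1.86)/3.03226… = 0.204658… → 0.2047

0.2047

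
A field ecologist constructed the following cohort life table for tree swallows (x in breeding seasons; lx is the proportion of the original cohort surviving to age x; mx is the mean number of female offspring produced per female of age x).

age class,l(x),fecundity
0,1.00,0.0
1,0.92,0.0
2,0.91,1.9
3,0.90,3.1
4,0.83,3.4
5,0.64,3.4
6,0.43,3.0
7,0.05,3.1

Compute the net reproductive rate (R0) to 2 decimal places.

10.96

lx·mx by age: 0, 0, 1.729, 2.79, 2.822, 2.176, 1.29, 0.155
R0 = Σ lx·mx = 10.962 → 10.96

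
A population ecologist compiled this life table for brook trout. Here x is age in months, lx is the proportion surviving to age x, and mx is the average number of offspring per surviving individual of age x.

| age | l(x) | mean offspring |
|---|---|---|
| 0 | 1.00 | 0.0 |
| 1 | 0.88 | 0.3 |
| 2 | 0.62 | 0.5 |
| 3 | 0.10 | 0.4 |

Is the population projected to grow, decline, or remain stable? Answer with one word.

R0 = Σ lx·mx = 0 + 0.264 + 0.31 + 0.04 = 0.614
R0 < 1, so the population is declining.

declining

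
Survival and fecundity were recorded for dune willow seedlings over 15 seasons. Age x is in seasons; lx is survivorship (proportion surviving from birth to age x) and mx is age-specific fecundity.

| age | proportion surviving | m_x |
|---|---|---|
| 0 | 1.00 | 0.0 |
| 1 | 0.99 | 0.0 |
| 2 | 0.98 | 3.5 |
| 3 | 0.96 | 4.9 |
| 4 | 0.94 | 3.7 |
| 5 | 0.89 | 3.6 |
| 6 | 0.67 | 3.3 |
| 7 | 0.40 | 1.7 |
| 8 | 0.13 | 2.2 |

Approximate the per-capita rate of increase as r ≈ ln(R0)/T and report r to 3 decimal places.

0.730

R0 = Σ lx·mx = 0 + 0 + 3.43 + 4.704 + 3.478 + 3.204 + 2.211 + 0.68 + 0.286 = 17.993
Σ x·lx·mx = 71.218; T = 71.218/17.993 = 3.95809…
r ≈ ln(R0)/T = ln(17.993)/3.95809… = 0.73014… → 0.730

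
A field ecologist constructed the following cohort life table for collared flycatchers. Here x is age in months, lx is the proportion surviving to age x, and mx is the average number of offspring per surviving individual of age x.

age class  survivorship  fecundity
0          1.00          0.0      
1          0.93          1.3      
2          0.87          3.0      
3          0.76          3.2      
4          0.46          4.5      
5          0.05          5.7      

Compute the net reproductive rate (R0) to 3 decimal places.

8.606

lx·mx by age: 0, 1.209, 2.61, 2.432, 2.07, 0.285
R0 = Σ lx·mx = 8.606 → 8.606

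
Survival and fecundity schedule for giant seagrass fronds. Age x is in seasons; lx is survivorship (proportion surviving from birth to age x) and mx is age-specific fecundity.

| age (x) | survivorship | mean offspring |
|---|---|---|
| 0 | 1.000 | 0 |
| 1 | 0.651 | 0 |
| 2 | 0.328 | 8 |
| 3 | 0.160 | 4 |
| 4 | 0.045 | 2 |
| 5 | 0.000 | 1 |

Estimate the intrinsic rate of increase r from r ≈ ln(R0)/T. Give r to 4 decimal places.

R0 = Σ lx·mx = 0 + 0 + 2.624 + 0.64 + 0.09 + 0 = 3.354
Σ x·lx·mx = 7.528; T = 7.528/3.354 = 2.24448…
r ≈ ln(R0)/T = ln(3.354)/2.24448… = 0.539168… → 0.5392

0.5392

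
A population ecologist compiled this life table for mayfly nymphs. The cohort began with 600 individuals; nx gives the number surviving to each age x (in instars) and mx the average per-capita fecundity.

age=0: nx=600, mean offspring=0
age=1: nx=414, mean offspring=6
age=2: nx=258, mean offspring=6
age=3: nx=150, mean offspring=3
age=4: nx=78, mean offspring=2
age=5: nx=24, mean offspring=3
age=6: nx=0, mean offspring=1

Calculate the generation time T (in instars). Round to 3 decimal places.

lx = nx/n0 = nx/600: 1, 0.69, 0.43, 0.25, 0.13, 0.04, 0
lx·mx: 0, 4.14, 2.58, 0.75, 0.26, 0.12, 0 → R0 = 7.85
x·lx·mx: 0, 4.14, 5.16, 2.25, 1.04, 0.6, 0 → Σ = 13.19
T = 13.19 / 7.85 = 1.680255… → 1.680

1.680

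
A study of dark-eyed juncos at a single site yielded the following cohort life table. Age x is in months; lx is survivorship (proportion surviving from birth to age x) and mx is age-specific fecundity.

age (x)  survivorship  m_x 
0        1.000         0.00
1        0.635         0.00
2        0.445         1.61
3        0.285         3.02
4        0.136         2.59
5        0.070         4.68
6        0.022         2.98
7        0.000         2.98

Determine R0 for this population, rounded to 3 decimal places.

2.323

lx·mx by age: 0, 0, 0.71645, 0.8607, 0.35224, 0.3276, 0.06556, 0
R0 = Σ lx·mx = 2.32255 → 2.323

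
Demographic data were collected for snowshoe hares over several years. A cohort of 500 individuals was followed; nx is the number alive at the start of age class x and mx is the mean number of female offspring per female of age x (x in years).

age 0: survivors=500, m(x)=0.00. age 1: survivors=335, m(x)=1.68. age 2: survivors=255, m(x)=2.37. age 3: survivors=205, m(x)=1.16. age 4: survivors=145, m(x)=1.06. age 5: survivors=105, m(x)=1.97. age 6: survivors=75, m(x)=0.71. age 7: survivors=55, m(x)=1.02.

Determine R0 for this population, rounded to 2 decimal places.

lx = nx/n0 = nx/500: 1, 0.67, 0.51, 0.41, 0.29, 0.21, 0.15, 0.11
lx·mx by age: 0, 1.1256, 1.2087, 0.4756, 0.3074, 0.4137, 0.1065, 0.1122
R0 = Σ lx·mx = 3.7497 → 3.75

3.75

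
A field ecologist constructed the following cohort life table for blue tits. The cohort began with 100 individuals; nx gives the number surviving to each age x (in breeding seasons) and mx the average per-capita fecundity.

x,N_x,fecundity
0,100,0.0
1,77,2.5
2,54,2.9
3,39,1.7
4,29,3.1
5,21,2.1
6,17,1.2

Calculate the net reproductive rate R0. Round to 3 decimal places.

lx = nx/n0 = nx/100: 1, 0.77, 0.54, 0.39, 0.29, 0.21, 0.17
lx·mx by age: 0, 1.925, 1.566, 0.663, 0.899, 0.441, 0.204
R0 = Σ lx·mx = 5.698 → 5.698

5.698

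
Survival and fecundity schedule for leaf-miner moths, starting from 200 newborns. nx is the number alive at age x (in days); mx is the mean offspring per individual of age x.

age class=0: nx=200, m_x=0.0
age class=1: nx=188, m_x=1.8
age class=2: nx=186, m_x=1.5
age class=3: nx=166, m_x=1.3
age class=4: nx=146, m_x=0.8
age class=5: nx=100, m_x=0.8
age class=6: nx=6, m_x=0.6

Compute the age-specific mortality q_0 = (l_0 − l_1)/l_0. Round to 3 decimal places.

lx = nx/n0 = nx/200: 1, 0.94, 0.93, 0.83, 0.73, 0.5, 0.03
q_0 = (l_0 − l_1) / l_0 = (1 − 0.94) / 1
     = 0.06 / 1 = 0.06 → 0.060

0.060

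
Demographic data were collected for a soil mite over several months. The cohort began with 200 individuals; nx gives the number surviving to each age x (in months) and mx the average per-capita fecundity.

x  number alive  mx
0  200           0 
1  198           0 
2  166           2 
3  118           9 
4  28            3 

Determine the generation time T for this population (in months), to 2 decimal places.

2.83

lx = nx/n0 = nx/200: 1, 0.99, 0.83, 0.59, 0.14
lx·mx: 0, 0, 1.66, 5.31, 0.42 → R0 = 7.39
x·lx·mx: 0, 0, 3.32, 15.93, 1.68 → Σ = 20.93
T = 20.93 / 7.39 = 2.832206… → 2.83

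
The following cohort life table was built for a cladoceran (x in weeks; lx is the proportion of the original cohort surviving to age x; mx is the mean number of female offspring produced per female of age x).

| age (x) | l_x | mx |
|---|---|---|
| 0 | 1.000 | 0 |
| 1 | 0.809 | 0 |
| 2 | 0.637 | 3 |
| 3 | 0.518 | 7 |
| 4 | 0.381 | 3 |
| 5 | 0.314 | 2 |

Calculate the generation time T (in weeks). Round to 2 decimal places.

lx·mx: 0, 0, 1.911, 3.626, 1.143, 0.628 → R0 = 7.308
x·lx·mx: 0, 0, 3.822, 10.878, 4.572, 3.14 → Σ = 22.412
T = 22.412 / 7.308 = 3.066776… → 3.07

3.07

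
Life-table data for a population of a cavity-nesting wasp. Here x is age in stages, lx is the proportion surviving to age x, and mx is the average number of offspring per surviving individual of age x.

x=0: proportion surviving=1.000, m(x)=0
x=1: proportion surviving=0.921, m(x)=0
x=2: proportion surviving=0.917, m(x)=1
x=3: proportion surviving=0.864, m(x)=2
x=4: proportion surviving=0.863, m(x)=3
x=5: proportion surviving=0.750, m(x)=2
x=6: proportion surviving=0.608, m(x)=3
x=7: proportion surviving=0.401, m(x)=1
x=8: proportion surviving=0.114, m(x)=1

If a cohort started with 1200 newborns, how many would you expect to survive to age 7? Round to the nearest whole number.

481

Expected survivors = N0 · l_7 = 1200 × 0.401 = 481.2 → 481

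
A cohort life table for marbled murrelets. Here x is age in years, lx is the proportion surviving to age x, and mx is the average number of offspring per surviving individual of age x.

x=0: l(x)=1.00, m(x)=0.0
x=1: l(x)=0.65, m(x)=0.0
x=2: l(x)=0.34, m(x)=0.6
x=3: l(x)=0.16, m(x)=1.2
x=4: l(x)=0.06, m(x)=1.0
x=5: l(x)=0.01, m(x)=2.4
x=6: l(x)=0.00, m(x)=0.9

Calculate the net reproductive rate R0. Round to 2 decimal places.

0.48

lx·mx by age: 0, 0, 0.204, 0.192, 0.06, 0.024, 0
R0 = Σ lx·mx = 0.48 → 0.48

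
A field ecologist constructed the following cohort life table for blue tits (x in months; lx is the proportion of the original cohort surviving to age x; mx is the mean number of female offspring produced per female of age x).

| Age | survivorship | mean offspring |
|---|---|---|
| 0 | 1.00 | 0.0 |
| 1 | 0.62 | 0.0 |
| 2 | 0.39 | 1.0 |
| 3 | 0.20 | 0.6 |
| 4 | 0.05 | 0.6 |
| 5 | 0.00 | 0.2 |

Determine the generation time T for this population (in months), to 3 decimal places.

lx·mx: 0, 0, 0.39, 0.12, 0.03, 0 → R0 = 0.54
x·lx·mx: 0, 0, 0.78, 0.36, 0.12, 0 → Σ = 1.26
T = 1.26 / 0.54 = 2.333333… → 2.333

2.333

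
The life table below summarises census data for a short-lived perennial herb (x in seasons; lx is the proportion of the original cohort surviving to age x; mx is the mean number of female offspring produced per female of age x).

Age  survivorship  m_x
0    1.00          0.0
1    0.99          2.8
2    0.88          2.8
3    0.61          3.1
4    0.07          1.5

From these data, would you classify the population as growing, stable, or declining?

R0 = Σ lx·mx = 0 + 2.772 + 2.464 + 1.891 + 0.105 = 7.232
R0 > 1, so the population is growing.

growing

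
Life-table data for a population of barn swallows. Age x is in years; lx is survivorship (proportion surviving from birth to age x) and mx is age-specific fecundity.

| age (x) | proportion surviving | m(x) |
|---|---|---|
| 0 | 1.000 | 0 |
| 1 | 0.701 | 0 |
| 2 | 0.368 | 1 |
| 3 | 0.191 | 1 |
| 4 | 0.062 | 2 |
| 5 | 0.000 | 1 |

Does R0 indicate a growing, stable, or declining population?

declining

R0 = Σ lx·mx = 0 + 0 + 0.368 + 0.191 + 0.124 + 0 = 0.683
R0 < 1, so the population is declining.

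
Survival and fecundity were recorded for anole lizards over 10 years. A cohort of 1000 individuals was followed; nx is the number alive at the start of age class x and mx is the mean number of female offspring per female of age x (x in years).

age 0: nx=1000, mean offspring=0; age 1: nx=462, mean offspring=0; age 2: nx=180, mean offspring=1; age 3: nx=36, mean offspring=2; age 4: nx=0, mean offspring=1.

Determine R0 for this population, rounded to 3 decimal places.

0.252

lx = nx/n0 = nx/1000: 1, 0.462, 0.18, 0.036, 0
lx·mx by age: 0, 0, 0.18, 0.072, 0
R0 = Σ lx·mx = 0.252 → 0.252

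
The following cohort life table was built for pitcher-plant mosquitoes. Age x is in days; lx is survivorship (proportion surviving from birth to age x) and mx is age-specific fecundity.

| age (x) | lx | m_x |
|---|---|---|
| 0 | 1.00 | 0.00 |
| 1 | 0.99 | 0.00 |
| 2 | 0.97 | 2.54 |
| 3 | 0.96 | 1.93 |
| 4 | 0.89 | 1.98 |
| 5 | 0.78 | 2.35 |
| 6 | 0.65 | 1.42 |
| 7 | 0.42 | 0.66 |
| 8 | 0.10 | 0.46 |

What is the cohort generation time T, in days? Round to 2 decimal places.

3.77

lx·mx: 0, 0, 2.4638, 1.8528, 1.7622, 1.833, 0.923, 0.2772, 0.046 → R0 = 9.158
x·lx·mx: 0, 0, 4.9276, 5.5584, 7.0488, 9.165, 5.538, 1.9404, 0.368 → Σ = 34.5462
T = 34.5462 / 9.158 = 3.772243… → 3.77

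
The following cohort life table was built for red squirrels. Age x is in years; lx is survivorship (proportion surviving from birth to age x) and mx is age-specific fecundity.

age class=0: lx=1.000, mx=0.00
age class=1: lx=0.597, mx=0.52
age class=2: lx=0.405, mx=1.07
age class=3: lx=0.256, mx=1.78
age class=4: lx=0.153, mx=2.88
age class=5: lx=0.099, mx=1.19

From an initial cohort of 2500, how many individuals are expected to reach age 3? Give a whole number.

Expected survivors = N0 · l_3 = 2500 × 0.256 = 640 → 640

640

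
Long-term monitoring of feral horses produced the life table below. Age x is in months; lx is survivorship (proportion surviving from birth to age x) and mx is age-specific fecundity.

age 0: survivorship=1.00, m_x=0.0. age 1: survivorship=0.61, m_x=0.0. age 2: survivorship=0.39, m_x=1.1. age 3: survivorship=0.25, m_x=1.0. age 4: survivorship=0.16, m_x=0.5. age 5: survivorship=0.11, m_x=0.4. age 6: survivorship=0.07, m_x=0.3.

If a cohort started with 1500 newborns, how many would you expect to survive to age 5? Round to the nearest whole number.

Expected survivors = N0 · l_5 = 1500 × 0.11 = 165 → 165

165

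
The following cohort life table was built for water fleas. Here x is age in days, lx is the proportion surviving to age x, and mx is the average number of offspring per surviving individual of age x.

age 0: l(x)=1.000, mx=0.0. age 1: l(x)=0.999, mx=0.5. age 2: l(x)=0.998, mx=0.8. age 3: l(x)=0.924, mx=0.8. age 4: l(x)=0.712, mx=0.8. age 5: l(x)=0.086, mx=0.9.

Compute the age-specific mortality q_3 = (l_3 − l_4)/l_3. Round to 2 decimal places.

q_3 = (l_3 − l_4) / l_3 = (0.924 − 0.712) / 0.924
     = 0.212 / 0.924 = 0.229437… → 0.23

0.23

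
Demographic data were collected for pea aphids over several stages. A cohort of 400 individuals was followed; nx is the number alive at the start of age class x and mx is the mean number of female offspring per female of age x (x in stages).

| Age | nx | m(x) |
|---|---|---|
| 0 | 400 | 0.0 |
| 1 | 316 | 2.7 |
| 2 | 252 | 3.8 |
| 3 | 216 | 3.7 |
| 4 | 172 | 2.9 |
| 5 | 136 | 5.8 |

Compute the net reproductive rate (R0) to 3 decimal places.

9.744

lx = nx/n0 = nx/400: 1, 0.79, 0.63, 0.54, 0.43, 0.34
lx·mx by age: 0, 2.133, 2.394, 1.998, 1.247, 1.972
R0 = Σ lx·mx = 9.744 → 9.744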